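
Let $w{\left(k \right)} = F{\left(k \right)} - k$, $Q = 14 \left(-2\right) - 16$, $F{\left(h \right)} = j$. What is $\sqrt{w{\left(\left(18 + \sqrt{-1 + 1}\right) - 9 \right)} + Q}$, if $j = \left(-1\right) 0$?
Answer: $i \sqrt{53} \approx 7.2801 i$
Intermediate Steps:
$j = 0$
$F{\left(h \right)} = 0$
$Q = -44$ ($Q = -28 - 16 = -44$)
$w{\left(k \right)} = - k$ ($w{\left(k \right)} = 0 - k = - k$)
$\sqrt{w{\left(\left(18 + \sqrt{-1 + 1}\right) - 9 \right)} + Q} = \sqrt{- (\left(18 + \sqrt{-1 + 1}\right) - 9) - 44} = \sqrt{- (\left(18 + \sqrt{0}\right) - 9) - 44} = \sqrt{- (\left(18 + 0\right) - 9) - 44} = \sqrt{- (18 - 9) - 44} = \sqrt{\left(-1\right) 9 - 44} = \sqrt{-9 - 44} = \sqrt{-53} = i \sqrt{53}$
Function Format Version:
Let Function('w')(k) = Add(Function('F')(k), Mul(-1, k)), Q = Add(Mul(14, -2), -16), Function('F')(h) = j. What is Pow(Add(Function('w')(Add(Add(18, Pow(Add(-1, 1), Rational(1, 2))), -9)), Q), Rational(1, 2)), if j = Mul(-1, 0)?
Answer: Mul(I, Pow(53, Rational(1, 2))) ≈ Mul(7.2801, I)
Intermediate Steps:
j = 0
Function('F')(h) = 0
Q = -44 (Q = Add(-28, -16) = -44)
Function('w')(k) = Mul(-1, k) (Function('w')(k) = Add(0, Mul(-1, k)) = Mul(-1, k))
Pow(Add(Function('w')(Add(Add(18, Pow(Add(-1, 1), Rational(1, 2))), -9)), Q), Rational(1, 2)) = Pow(Add(Mul(-1, Add(Add(18, Pow(Add(-1, 1), Rational(1, 2))), -9)), -44), Rational(1, 2)) = Pow(Add(Mul(-1, Add(Add(18, Pow(0, Rational(1, 2))), -9)), -44), Rational(1, 2)) = Pow(Add(Mul(-1, Add(Add(18, 0), -9)), -44), Rational(1, 2)) = Pow(Add(Mul(-1, Add(18, -9)), -44), Rational(1, 2)) = Pow(Add(Mul(-1, 9), -44), Rational(1, 2)) = Pow(Add(-9, -44), Rational(1, 2)) = Pow(-53, Rational(1, 2)) = Mul(I, Pow(53, Rational(1, 2)))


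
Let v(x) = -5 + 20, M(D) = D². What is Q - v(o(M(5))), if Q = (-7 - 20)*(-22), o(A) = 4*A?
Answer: 579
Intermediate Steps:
v(x) = 15
Q = 594 (Q = -27*(-22) = 594)
Q - v(o(M(5))) = 594 - 1*15 = 594 - 15 = 579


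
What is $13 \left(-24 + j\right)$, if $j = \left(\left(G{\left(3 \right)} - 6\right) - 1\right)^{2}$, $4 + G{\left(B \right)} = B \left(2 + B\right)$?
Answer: $-104$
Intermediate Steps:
$G{\left(B \right)} = -4 + B \left(2 + B\right)$
$j = 16$ ($j = \left(\left(\left(-4 + 3^{2} + 2 \cdot 3\right) - 6\right) - 1\right)^{2} = \left(\left(\left(-4 + 9 + 6\right) - 6\right) - 1\right)^{2} = \left(\left(11 - 6\right) - 1\right)^{2} = \left(5 - 1\right)^{2} = 4^{2} = 16$)
$13 \left(-24 + j\right) = 13 \left(-24 + 16\right) = 13 \left(-8\right) = -104$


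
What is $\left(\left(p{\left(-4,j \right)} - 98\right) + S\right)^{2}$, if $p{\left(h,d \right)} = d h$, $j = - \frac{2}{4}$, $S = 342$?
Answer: $60516$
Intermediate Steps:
$j = - \frac{1}{2}$ ($j = \left(-2\right) \frac{1}{4} = - \frac{1}{2} \approx -0.5$)
$\left(\left(p{\left(-4,j \right)} - 98\right) + S\right)^{2} = \left(\left(\left(- \frac{1}{2}\right) \left(-4\right) - 98\right) + 342\right)^{2} = \left(\left(2 - 98\right) + 342\right)^{2} = \left(-96 + 342\right)^{2} = 246^{2} = 60516$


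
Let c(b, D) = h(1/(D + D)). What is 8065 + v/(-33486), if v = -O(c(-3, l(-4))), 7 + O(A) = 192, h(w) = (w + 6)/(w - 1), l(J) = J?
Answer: 270064775/33486 ≈ 8065.0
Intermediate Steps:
h(w) = (6 + w)/(-1 + w)
c(b, D) = (6 + 1/(2*D))/(-1 + 1/(2*D)) (c(b, D) = (6 + 1/(D + D))/(-1 + 1/(D + D)) = (6 + 1/(2*D))/(-1 + 1/(2*D)))
O(A) = 185 (O(A) = -7 + 192 = 185)
v = -185 (v = -1*185 = -185)
8065 + v/(-33486) = 8065 - 185/(-33486) = 8065 - 185*(-1/33486) = 8065 + 185/33486 = 270064775/33486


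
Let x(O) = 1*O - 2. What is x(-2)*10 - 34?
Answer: -74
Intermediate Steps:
x(O) = -2 + O (x(O) = O - 2 = -2 + O)
x(-2)*10 - 34 = (-2 - 2)*10 - 34 = -4*10 - 34 = -40 - 34 = -74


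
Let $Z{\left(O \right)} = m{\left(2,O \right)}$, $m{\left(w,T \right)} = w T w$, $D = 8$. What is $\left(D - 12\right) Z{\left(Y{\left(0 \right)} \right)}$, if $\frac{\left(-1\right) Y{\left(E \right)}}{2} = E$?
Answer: $0$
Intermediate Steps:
$m{\left(w,T \right)} = T w^{2}$ ($m{\left(w,T \right)} = T w w = T w^{2}$)
$Y{\left(E \right)} = - 2 E$
$Z{\left(O \right)} = 4 O$ ($Z{\left(O \right)} = O 2^{2} = O 4 = 4 O$)
$\left(D - 12\right) Z{\left(Y{\left(0 \right)} \right)} = \left(8 - 12\right) 4 \left(\left(-2\right) 0\right) = - 4 \cdot 4 \cdot 0 = \left(-4\right) 0 = 0$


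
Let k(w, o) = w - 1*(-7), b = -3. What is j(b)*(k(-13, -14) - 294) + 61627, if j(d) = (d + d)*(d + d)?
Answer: 50827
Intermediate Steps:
k(w, o) = 7 + w (k(w, o) = w + 7 = 7 + w)
j(d) = 4*d² (j(d) = (2*d)*(2*d) = 4*d²)
j(b)*(k(-13, -14) - 294) + 61627 = (4*(-3)²)*((7 - 13) - 294) + 61627 = (4*9)*(-6 - 294) + 61627 = 36*(-300) + 61627 = -10800 + 61627 = 50827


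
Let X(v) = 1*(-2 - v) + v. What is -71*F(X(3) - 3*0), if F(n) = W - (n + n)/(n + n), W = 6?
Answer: -355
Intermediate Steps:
X(v) = -2 (X(v) = (-2 - v) + v = -2)
F(n) = 5 (F(n) = 6 - (n + n)/(n + n) = 6 - 2*n/(2*n) = 6 - 2*n*1/(2*n) = 6 - 1*1 = 6 - 1 = 5)
-71*F(X(3) - 3*0) = -71*5 = -355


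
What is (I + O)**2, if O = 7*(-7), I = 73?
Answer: 576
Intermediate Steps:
O = -49
(I + O)**2 = (73 - 49)**2 = 24**2 = 576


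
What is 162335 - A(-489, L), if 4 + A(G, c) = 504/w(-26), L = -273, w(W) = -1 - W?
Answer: 4057971/25 ≈ 1.6232e+5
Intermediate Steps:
A(G, c) = 404/25 (A(G, c) = -4 + 504/(-1 - 1*(-26)) = -4 + 504/(-1 + 26) = -4 + 504/25 = 404/25)
162335 - A(-489, L) = 162335 - 1*404/25 = 162335 - 404/25 = 4057971/25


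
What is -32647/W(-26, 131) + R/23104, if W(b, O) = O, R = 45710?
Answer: -374144139/1513312 ≈ -247.24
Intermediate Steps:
-32647/W(-26, 131) + R/23104 = -32647/131 + 45710/23104 = -32647*1/131 + 45710*(1/23104) = -32647/131 + 22855/11552 = -374144139/1513312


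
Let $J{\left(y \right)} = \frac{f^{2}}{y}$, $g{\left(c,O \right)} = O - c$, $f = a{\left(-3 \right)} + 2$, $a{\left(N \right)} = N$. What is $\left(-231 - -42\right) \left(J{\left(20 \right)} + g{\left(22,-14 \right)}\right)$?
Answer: $\frac{135891}{20} \approx 6794.5$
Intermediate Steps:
$f = -1$ ($f = -3 + 2 = -1$)
$J{\left(y \right)} = \frac{1}{y}$ ($J{\left(y \right)} = \frac{\left(-1\right)^{2}}{y} = 1 \frac{1}{y} = \frac{1}{y}$)
$\left(-231 - -42\right) \left(J{\left(20 \right)} + g{\left(22,-14 \right)}\right) = \left(-231 - -42\right) \left(\frac{1}{20} - 36\right) = \left(-231 + 42\right) \left(\frac{1}{20} - 36\right) = - 189 \left(\frac{1}{20} - 36\right) = \left(-189\right) \left(- \frac{719}{20}\right) = \frac{135891}{20}$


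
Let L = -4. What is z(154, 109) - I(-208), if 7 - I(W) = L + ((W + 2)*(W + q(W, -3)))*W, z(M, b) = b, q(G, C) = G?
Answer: -17824670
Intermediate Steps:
I(W) = 11 - 2*W²*(2 + W) (I(W) = 7 - (-4 + ((W + 2)*(W + W))*W) = 7 - (-4 + ((2 + W)*(2*W))*W) = 7 - (-4 + (2*W*(2 + W))*W) = 7 - (-4 + 2*W²*(2 + W)) = 7 + (4 - 2*W²*(2 + W)) = 11 - 2*W²*(2 + W))
z(154, 109) - I(-208) = 109 - (11 - 4*(-208)² - 2*(-208)³) = 109 - (11 - 4*43264 - 2*(-8998912)) = 109 - (11 - 173056 + 17997824) = 109 - 1*17824779 = 109 - 17824779 = -17824670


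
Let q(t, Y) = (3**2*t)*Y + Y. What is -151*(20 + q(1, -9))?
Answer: 10570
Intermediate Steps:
q(t, Y) = Y + 9*Y*t (q(t, Y) = (9*t)*Y + Y = 9*Y*t + Y = Y + 9*Y*t)
-151*(20 + q(1, -9)) = -151*(20 - 9*(1 + 9*1)) = -151*(20 - 9*(1 + 9)) = -151*(20 - 9*10) = -151*(20 - 90) = -151*(-70) = 10570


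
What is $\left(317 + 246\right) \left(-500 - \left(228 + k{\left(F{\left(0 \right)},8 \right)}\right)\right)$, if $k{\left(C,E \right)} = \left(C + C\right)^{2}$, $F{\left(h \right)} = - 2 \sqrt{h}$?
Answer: $-409864$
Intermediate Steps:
$k{\left(C,E \right)} = 4 C^{2}$ ($k{\left(C,E \right)} = \left(2 C\right)^{2} = 4 C^{2}$)
$\left(317 + 246\right) \left(-500 - \left(228 + k{\left(F{\left(0 \right)},8 \right)}\right)\right) = \left(317 + 246\right) \left(-500 - \left(228 + 4 \left(- 2 \sqrt{0}\right)^{2}\right)\right) = 563 \left(-500 - \left(228 + 4 \left(\left(-2\right) 0\right)^{2}\right)\right) = 563 \left(-500 - \left(228 + 4 \cdot 0^{2}\right)\right) = 563 \left(-500 - \left(228 + 4 \cdot 0\right)\right) = 563 \left(-500 - 228\right) = 563 \left(-728\right) = -409864$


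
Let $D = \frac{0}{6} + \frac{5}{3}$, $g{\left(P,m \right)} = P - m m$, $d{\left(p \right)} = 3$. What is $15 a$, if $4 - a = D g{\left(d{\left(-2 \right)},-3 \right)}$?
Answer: $210$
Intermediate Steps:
$g{\left(P,m \right)} = P - m^{2}$
$D = \frac{5}{3}$ ($D = 0 \cdot \frac{1}{6} + 5 \cdot \frac{1}{3} = 0 + \frac{5}{3} = \frac{5}{3} \approx 1.6667$)
$a = 14$ ($a = 4 - \frac{5 \left(3 - \left(-3\right)^{2}\right)}{3} = 4 - \frac{5 \left(3 - 9\right)}{3} = 4 - \frac{5}{3} \left(-6\right) = 4 - -10 = 4 + 10 = 14$)
$15 a = 15 \cdot 14 = 210$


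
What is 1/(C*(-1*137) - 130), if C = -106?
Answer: 1/14392 ≈ 6.9483e-5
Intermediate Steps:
1/(C*(-1*137) - 130) = 1/(-(-106)*137 - 130) = 1/(-106*(-137) - 130) = 1/(14522 - 130) = 1/14392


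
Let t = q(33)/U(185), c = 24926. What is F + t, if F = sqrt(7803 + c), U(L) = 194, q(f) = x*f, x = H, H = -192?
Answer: -3168/97 + sqrt(32729) ≈ 148.25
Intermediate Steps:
x = -192
q(f) = -192*f
t = -3168/97 (t = -192*33/194 = -6336*1/194 = -3168/97 ≈ -32.660)
F = sqrt(32729) (F = sqrt(7803 + 24926) = sqrt(32729) ≈ 180.91)
F + t = sqrt(32729) - 3168/97 = -3168/97 + sqrt(32729)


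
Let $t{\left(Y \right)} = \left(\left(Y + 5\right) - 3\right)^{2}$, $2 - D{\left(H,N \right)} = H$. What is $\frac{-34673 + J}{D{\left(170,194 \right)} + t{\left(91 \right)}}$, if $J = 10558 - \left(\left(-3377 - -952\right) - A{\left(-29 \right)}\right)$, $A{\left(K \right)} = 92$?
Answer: $- \frac{21598}{8481} \approx -2.5466$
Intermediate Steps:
$D{\left(H,N \right)} = 2 - H$
$t{\left(Y \right)} = \left(2 + Y\right)^{2}$ ($t{\left(Y \right)} = \left(\left(5 + Y\right) - 3\right)^{2} = \left(2 + Y\right)^{2}$)
$J = 13075$ ($J = 10558 - \left(\left(-3377 - -952\right) - 92\right) = 10558 - \left(\left(-3377 + 952\right) - 92\right) = 10558 - \left(-2425 - 92\right) = 10558 - -2517 = 10558 + 2517 = 13075$)
$\frac{-34673 + J}{D{\left(170,194 \right)} + t{\left(91 \right)}} = \frac{-34673 + 13075}{\left(2 - 170\right) + \left(2 + 91\right)^{2}} = - \frac{21598}{\left(2 - 170\right) + 93^{2}} = - \frac{21598}{-168 + 8649} = - \frac{21598}{8481}$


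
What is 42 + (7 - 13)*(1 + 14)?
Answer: -48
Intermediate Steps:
42 + (7 - 13)*(1 + 14) = 42 - 6*15 = 42 - 90 = -48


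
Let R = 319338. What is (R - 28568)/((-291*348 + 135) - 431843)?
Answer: -145385/266488 ≈ -0.54556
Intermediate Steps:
(R - 28568)/((-291*348 + 135) - 431843) = (319338 - 28568)/((-291*348 + 135) - 431843) = 290770/((-101268 + 135) - 431843) = 290770/(-101133 - 431843) = 290770/(-532976) = 290770*(-1/532976) = -145385/266488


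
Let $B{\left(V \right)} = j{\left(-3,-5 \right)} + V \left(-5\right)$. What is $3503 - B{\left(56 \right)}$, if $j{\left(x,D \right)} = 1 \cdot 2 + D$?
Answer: $3786$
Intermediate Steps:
$j{\left(x,D \right)} = 2 + D$
$B{\left(V \right)} = -3 - 5 V$ ($B{\left(V \right)} = \left(2 - 5\right) + V \left(-5\right) = -3 - 5 V$)
$3503 - B{\left(56 \right)} = 3503 - \left(-3 - 280\right) = 3503 - -283 = 3503 + 283 = 3786$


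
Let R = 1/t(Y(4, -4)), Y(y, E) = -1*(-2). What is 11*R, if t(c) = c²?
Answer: 11/4 ≈ 2.7500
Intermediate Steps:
Y(y, E) = 2
R = ¼ (R = 1/(2²) = 1/4 = ¼ ≈ 0.25000)
11*R = 11*(¼) = 11/4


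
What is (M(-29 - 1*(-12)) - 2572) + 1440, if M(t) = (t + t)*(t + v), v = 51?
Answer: -2288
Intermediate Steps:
M(t) = 2*t*(51 + t) (M(t) = (t + t)*(t + 51) = (2*t)*(51 + t) = 2*t*(51 + t))
(M(-29 - 1*(-12)) - 2572) + 1440 = (2*(-29 - 1*(-12))*(51 + (-29 - 1*(-12))) - 2572) + 1440 = (2*(-29 + 12)*(51 + (-29 + 12)) - 2572) + 1440 = (2*(-17)*(51 - 17) - 2572) + 1440 = (2*(-17)*34 - 2572) + 1440 = (-1156 - 2572) + 1440 = -3728 + 1440 = -2288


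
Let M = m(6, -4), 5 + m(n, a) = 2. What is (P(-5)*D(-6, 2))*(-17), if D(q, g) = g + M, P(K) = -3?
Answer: -51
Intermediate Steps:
m(n, a) = -3 (m(n, a) = -5 + 2 = -3)
M = -3
D(q, g) = -3 + g (D(q, g) = g - 3 = -3 + g)
(P(-5)*D(-6, 2))*(-17) = -3*(-3 + 2)*(-17) = -3*(-1)*(-17) = 3*(-17) = -51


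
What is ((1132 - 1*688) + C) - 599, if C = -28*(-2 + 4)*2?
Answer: -267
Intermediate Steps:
C = -112 (C = -56*2 = -28*4 = -112)
((1132 - 1*688) + C) - 599 = ((1132 - 1*688) - 112) - 599 = ((1132 - 688) - 112) - 599 = (444 - 112) - 599 = 332 - 599 = -267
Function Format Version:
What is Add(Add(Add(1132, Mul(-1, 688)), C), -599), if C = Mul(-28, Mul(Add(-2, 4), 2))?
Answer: -267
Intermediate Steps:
C = -112 (C = Mul(-28, Mul(2, 2)) = Mul(-28, 4) = -112)
Add(Add(Add(1132, Mul(-1, 688)), C), -599) = Add(Add(Add(1132, Mul(-1, 688)), -112), -599) = Add(Add(Add(1132, -688), -112), -599) = Add(Add(444, -112), -599) = Add(332, -599) = -267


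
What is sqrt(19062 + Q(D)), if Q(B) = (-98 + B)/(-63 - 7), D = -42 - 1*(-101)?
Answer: sqrt(93406530)/70 ≈ 138.07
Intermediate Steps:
D = 59 (D = -42 + 101 = 59)
Q(B) = 7/5 - B/70 (Q(B) = (-98 + B)/(-70) = (-98 + B)*(-1/70) = 7/5 - B/70)
sqrt(19062 + Q(D)) = sqrt(19062 + (7/5 - 1/70*59)) = sqrt(19062 + (7/5 - 59/70)) = sqrt(19062 + 39/70) = sqrt(1334379/70) = sqrt(93406530)/70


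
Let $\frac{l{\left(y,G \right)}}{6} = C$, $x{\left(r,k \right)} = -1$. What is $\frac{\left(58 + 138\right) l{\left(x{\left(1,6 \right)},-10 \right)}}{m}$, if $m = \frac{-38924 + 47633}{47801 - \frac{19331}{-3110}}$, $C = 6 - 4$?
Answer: $\frac{58282732872}{4514165} \approx 12911.0$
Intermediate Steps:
$C = 2$
$l{\left(y,G \right)} = 12$ ($l{\left(y,G \right)} = 6 \cdot 2 = 12$)
$m = \frac{9028330}{49560147}$ ($m = \frac{8709}{47801 - - \frac{19331}{3110}} = \frac{8709}{47801 + \frac{19331}{3110}} = \frac{8709}{\frac{148680441}{3110}} = 8709 \cdot \frac{3110}{148680441} = \frac{9028330}{49560147} \approx 0.18217$)
$\frac{\left(58 + 138\right) l{\left(x{\left(1,6 \right)},-10 \right)}}{m} = \frac{\left(58 + 138\right) 12}{\frac{9028330}{49560147}} = 196 \cdot 12 \cdot \frac{49560147}{9028330} = 2352 \cdot \frac{49560147}{9028330} = \frac{58282732872}{4514165}$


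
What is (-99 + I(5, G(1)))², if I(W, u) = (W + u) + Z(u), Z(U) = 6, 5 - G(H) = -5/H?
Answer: 6084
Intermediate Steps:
G(H) = 5 + 5/H (G(H) = 5 - (-5)/H = 5 + 5/H)
I(W, u) = 6 + W + u (I(W, u) = (W + u) + 6 = 6 + W + u)
(-99 + I(5, G(1)))² = (-99 + (6 + 5 + (5 + 5/1)))² = (-99 + (6 + 5 + (5 + 5*1)))² = (-99 + (6 + 5 + (5 + 5)))² = (-99 + (6 + 5 + 10))² = (-99 + 21)² = (-78)² = 6084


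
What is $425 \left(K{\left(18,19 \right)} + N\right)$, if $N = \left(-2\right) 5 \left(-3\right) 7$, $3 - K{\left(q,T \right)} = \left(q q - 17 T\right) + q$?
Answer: $82450$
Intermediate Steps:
$K{\left(q,T \right)} = 3 - q - q^{2} + 17 T$ ($K{\left(q,T \right)} = 3 - \left(\left(q q - 17 T\right) + q\right) = 3 - \left(\left(q^{2} - 17 T\right) + q\right) = 3 - \left(q + q^{2} - 17 T\right) = 3 - q - q^{2} + 17 T$)
$N = 210$ ($N = \left(-10\right) \left(-3\right) 7 = 30 \cdot 7 = 210$)
$425 \left(K{\left(18,19 \right)} + N\right) = 425 \left(\left(3 - 18 - 18^{2} + 17 \cdot 19\right) + 210\right) = 425 \left(\left(3 - 18 - 324 + 323\right) + 210\right) = 425 \left(-16 + 210\right) = 425 \cdot 194 = 82450$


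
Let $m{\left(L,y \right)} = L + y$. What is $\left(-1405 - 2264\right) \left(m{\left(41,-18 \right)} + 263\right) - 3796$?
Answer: $-1053130$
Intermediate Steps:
$\left(-1405 - 2264\right) \left(m{\left(41,-18 \right)} + 263\right) - 3796 = \left(-1405 - 2264\right) \left(\left(41 - 18\right) + 263\right) - 3796 = - 3669 \left(23 + 263\right) - 3796 = \left(-3669\right) 286 - 3796 = -1049334 - 3796 = -1053130$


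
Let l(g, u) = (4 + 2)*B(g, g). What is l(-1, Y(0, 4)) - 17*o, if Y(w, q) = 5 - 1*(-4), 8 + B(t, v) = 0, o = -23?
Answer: 343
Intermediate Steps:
B(t, v) = -8 (B(t, v) = -8 + 0 = -8)
Y(w, q) = 9 (Y(w, q) = 5 + 4 = 9)
l(g, u) = -48 (l(g, u) = (4 + 2)*(-8) = 6*(-8) = -48)
l(-1, Y(0, 4)) - 17*o = -48 - 17*(-23) = -48 + 391 = 343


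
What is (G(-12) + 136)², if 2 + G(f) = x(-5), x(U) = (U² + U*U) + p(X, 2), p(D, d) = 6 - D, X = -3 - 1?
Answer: 37636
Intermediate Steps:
X = -4
x(U) = 10 + 2*U² (x(U) = (U² + U*U) + (6 - 1*(-4)) = (U² + U²) + (6 + 4) = 2*U² + 10 = 10 + 2*U²)
G(f) = 58 (G(f) = -2 + (10 + 2*(-5)²) = -2 + (10 + 2*25) = -2 + (10 + 50) = -2 + 60 = 58)
(G(-12) + 136)² = (58 + 136)² = 194² = 37636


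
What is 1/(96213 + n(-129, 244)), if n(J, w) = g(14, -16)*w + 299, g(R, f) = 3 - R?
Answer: 1/93828 ≈ 1.0658e-5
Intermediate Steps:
n(J, w) = 299 - 11*w (n(J, w) = (3 - 1*14)*w + 299 = (3 - 14)*w + 299 = -11*w + 299 = 299 - 11*w)
1/(96213 + n(-129, 244)) = 1/(96213 + (299 - 11*244)) = 1/(96213 + (299 - 2684)) = 1/(96213 - 2385) = 1/93828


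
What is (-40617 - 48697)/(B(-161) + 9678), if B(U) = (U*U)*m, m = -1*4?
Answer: 44657/47003 ≈ 0.95009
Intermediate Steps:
m = -4
B(U) = -4*U**2 (B(U) = (U*U)*(-4) = U**2*(-4) = -4*U**2)
(-40617 - 48697)/(B(-161) + 9678) = (-40617 - 48697)/(-4*(-161)**2 + 9678) = -89314/(-4*25921 + 9678) = -89314/(-103684 + 9678) = -89314/(-94006) = -89314*(-1/94006) = 44657/47003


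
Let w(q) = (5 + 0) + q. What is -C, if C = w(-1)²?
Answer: -16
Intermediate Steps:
w(q) = 5 + q
C = 16 (C = (5 - 1)² = 4² = 16)
-C = -1*16 = -16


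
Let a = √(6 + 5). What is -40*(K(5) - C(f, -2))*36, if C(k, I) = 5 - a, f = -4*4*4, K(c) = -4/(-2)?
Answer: 4320 - 1440*√11 ≈ -455.94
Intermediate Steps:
K(c) = 2 (K(c) = -4*(-½) = 2)
a = √11 ≈ 3.3166
f = -64 (f = -16*4 = -64)
C(k, I) = 5 - √11
-40*(K(5) - C(f, -2))*36 = -40*(2 - (5 - √11))*36 = -40*(2 + (-5 + √11))*36 = -40*(-3 + √11)*36 = (120 - 40*√11)*36 = 4320 - 1440*√11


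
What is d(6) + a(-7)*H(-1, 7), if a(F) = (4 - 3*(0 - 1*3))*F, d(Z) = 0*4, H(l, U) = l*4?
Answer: 364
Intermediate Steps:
H(l, U) = 4*l
d(Z) = 0
a(F) = 13*F (a(F) = (4 - 3*(0 - 3))*F = (4 - 3*(-3))*F = (4 + 9)*F = 13*F)
d(6) + a(-7)*H(-1, 7) = 0 + (13*(-7))*(4*(-1)) = 0 - 91*(-4) = 0 + 364 = 364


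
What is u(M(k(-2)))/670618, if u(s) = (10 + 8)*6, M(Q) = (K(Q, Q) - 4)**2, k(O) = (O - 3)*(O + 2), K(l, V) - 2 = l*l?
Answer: 54/335309 ≈ 0.00016105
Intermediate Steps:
K(l, V) = 2 + l**2 (K(l, V) = 2 + l*l = 2 + l**2)
k(O) = (-3 + O)*(2 + O)
M(Q) = (-2 + Q**2)**2 (M(Q) = ((2 + Q**2) - 4)**2 = (-2 + Q**2)**2)
u(s) = 108 (u(s) = 18*6 = 108)
u(M(k(-2)))/670618 = 108/670618 = 108*(1/670618) = 54/335309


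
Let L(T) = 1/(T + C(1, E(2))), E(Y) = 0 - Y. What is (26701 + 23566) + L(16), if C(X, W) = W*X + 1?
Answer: 754006/15 ≈ 50267.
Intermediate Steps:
E(Y) = -Y
C(X, W) = 1 + W*X
L(T) = 1/(-1 + T) (L(T) = 1/(T + (1 - 1*2*1)) = 1/(T + (1 - 2*1)) = 1/(T + (1 - 2)) = 1/(T - 1) = 1/(-1 + T))
(26701 + 23566) + L(16) = (26701 + 23566) + 1/(-1 + 16) = 50267 + 1/15 = 754006/15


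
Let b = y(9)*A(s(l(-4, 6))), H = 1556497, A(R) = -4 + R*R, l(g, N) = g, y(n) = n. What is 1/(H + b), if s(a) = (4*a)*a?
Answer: 1/1593325 ≈ 6.2762e-7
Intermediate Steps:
s(a) = 4*a²
A(R) = -4 + R²
b = 36828 (b = 9*(-4 + (4*(-4)²)²) = 9*(-4 + (4*16)²) = 9*(-4 + 64²) = 9*(-4 + 4096) = 9*4092 = 36828)
1/(H + b) = 1/(1556497 + 36828) = 1/1593325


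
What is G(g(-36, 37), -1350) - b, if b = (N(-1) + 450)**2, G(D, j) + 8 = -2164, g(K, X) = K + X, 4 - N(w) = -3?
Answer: -211021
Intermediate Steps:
N(w) = 7 (N(w) = 4 - 1*(-3) = 4 + 3 = 7)
G(D, j) = -2172 (G(D, j) = -8 - 2164 = -2172)
b = 208849 (b = (7 + 450)**2 = 457**2 = 208849)
G(g(-36, 37), -1350) - b = -2172 - 1*208849 = -2172 - 208849 = -211021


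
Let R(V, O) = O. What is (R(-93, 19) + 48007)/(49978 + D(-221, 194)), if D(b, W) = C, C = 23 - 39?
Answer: 2183/2271 ≈ 0.96125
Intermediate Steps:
C = -16
D(b, W) = -16
(R(-93, 19) + 48007)/(49978 + D(-221, 194)) = (19 + 48007)/(49978 - 16) = 48026/49962 = 48026*(1/49962) = 2183/2271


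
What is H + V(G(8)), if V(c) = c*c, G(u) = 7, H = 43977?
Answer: 44026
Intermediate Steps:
V(c) = c²
H + V(G(8)) = 43977 + 7² = 43977 + 49 = 44026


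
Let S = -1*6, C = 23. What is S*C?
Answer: -138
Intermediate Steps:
S = -6
S*C = -6*23 = -138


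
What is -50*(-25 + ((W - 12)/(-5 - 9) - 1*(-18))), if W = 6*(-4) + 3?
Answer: 1625/7 ≈ 232.14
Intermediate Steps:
W = -21 (W = -24 + 3 = -21)
-50*(-25 + ((W - 12)/(-5 - 9) - 1*(-18))) = -50*(-25 + ((-21 - 12)/(-5 - 9) - 1*(-18))) = -50*(-25 + (-33/(-14) + 18)) = -50*(-25 + (-33*(-1/14) + 18)) = -50*(-25 + (33/14 + 18)) = -50*(-25 + 285/14) = -50*(-65/14) = 1625/7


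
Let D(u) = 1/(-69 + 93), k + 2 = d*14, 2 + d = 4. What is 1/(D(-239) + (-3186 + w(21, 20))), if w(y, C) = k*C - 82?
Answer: -24/65951 ≈ -0.00036391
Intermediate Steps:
d = 2 (d = -2 + 4 = 2)
k = 26 (k = -2 + 2*14 = -2 + 28 = 26)
w(y, C) = -82 + 26*C (w(y, C) = 26*C - 82 = -82 + 26*C)
D(u) = 1/24
1/(D(-239) + (-3186 + w(21, 20))) = 1/(1/24 + (-3186 + (-82 + 26*20))) = 1/(1/24 + (-3186 + (-82 + 520))) = 1/(1/24 + (-3186 + 438)) = 1/(1/24 - 2748) = 1/(-65951/24) = -24/65951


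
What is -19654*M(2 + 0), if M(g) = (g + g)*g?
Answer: -157232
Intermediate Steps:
M(g) = 2*g**2 (M(g) = (2*g)*g = 2*g**2)
-19654*M(2 + 0) = -39308*(2 + 0)**2 = -39308*2**2 = -39308*4 = -19654*8 = -157232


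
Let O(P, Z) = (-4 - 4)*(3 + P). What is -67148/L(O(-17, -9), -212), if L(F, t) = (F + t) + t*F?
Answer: 16787/5961 ≈ 2.8161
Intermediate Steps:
O(P, Z) = -24 - 8*P (O(P, Z) = -8*(3 + P) = -24 - 8*P)
L(F, t) = F + t + F*t (L(F, t) = (F + t) + F*t = F + t + F*t)
-67148/L(O(-17, -9), -212) = -67148/((-24 - 8*(-17)) - 212 + (-24 - 8*(-17))*(-212)) = -67148/((-24 + 136) - 212 + (-24 + 136)*(-212)) = -67148/(112 - 212 + 112*(-212)) = -67148/(112 - 212 - 23744) = -67148/(-23844) = -67148*(-1/23844) = 16787/5961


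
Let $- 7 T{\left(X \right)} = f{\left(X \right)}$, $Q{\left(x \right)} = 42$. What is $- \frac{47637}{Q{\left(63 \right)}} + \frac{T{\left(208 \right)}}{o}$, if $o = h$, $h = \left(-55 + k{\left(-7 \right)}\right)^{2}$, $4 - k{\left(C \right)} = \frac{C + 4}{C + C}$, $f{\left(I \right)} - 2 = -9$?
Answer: $- \frac{8163216487}{7197246} \approx -1134.2$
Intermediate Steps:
$f{\left(I \right)} = -7$ ($f{\left(I \right)} = 2 - 9 = -7$)
$k{\left(C \right)} = 4 - \frac{4 + C}{2 C}$ ($k{\left(C \right)} = 4 - \frac{C + 4}{C + C} = 4 - \frac{4 + C}{2 C}$)
$h = \frac{514089}{196}$ ($h = \left(-55 + \left(\frac{7}{2} - \frac{2}{-7}\right)\right)^{2} = \left(-55 + \left(\frac{7}{2} - - \frac{2}{7}\right)\right)^{2} = \left(-55 + \left(\frac{7}{2} + \frac{2}{7}\right)\right)^{2} = \left(-55 + \frac{53}{14}\right)^{2} = \left(- \frac{717}{14}\right)^{2} = \frac{514089}{196} \approx 2622.9$)
$T{\left(X \right)} = 1$ ($T{\left(X \right)} = \left(- \frac{1}{7}\right) \left(-7\right) = 1$)
$o = \frac{514089}{196} \approx 2622.9$
$- \frac{47637}{Q{\left(63 \right)}} + \frac{T{\left(208 \right)}}{o} = - \frac{47637}{42} + 1 \frac{1}{\frac{514089}{196}} = \left(-47637\right) \frac{1}{42} + 1 \cdot \frac{196}{514089} = - \frac{15879}{14} + \frac{196}{514089} = - \frac{8163216487}{7197246}$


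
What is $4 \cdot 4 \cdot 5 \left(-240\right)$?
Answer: $-19200$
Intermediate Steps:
$4 \cdot 4 \cdot 5 \left(-240\right) = 16 \cdot 5 \left(-240\right) = 80 \left(-240\right) = -19200$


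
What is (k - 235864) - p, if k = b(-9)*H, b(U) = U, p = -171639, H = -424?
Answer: -60409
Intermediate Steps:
k = 3816 (k = -9*(-424) = 3816)
(k - 235864) - p = (3816 - 235864) - 1*(-171639) = -232048 + 171639 = -60409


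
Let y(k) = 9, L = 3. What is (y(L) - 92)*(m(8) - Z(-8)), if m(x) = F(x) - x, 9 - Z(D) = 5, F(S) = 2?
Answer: 830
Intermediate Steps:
Z(D) = 4 (Z(D) = 9 - 1*5 = 9 - 5 = 4)
m(x) = 2 - x
(y(L) - 92)*(m(8) - Z(-8)) = (9 - 92)*((2 - 1*8) - 1*4) = -83*((2 - 8) - 4) = -83*(-6 - 4) = -83*(-10) = 830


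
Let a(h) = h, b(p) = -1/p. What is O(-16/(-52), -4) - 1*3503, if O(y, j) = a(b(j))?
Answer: -14011/4 ≈ -3502.8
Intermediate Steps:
O(y, j) = -1/j
O(-16/(-52), -4) - 1*3503 = -1/(-4) - 1*3503 = -1*(-¼) - 3503 = ¼ - 3503 = -14011/4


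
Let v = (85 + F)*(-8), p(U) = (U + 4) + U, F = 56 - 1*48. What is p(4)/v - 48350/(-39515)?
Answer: 591637/489986 ≈ 1.2075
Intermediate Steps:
F = 8 (F = 56 - 48 = 8)
p(U) = 4 + 2*U (p(U) = (4 + U) + U = 4 + 2*U)
v = -744 (v = (85 + 8)*(-8) = 93*(-8) = -744)
p(4)/v - 48350/(-39515) = (4 + 2*4)/(-744) - 48350/(-39515) = (4 + 8)*(-1/744) - 48350*(-1/39515) = 12*(-1/744) + 9670/7903 = -1/62 + 9670/7903 = 591637/489986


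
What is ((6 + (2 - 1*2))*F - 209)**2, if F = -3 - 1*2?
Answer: 57121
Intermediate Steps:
F = -5 (F = -3 - 2 = -5)
((6 + (2 - 1*2))*F - 209)**2 = ((6 + (2 - 1*2))*(-5) - 209)**2 = ((6 + (2 - 2))*(-5) - 209)**2 = ((6 + 0)*(-5) - 209)**2 = (6*(-5) - 209)**2 = (-30 - 209)**2 = (-239)**2 = 57121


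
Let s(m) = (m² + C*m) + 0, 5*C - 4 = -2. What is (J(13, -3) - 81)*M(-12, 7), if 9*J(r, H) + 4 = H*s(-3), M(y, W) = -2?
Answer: 7564/45 ≈ 168.09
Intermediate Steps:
C = ⅖ (C = ⅘ + (⅕)*(-2) = ⅘ - ⅖ = ⅖ ≈ 0.40000)
s(m) = m² + 2*m/5 (s(m) = (m² + 2*m/5) + 0 = m² + 2*m/5)
J(r, H) = -4/9 + 13*H/15 (J(r, H) = -4/9 + (H*((⅕)*(-3)*(2 + 5*(-3))))/9 = -4/9 + (H*((⅕)*(-3)*(2 - 15)))/9 = -4/9 + (H*((⅕)*(-3)*(-13)))/9 = -4/9 + (H*(39/5))/9 = -4/9 + (39*H/5)/9 = -4/9 + 13*H/15)
(J(13, -3) - 81)*M(-12, 7) = ((-4/9 + (13/15)*(-3)) - 81)*(-2) = ((-4/9 - 13/5) - 81)*(-2) = (-137/45 - 81)*(-2) = -3782/45*(-2) = 7564/45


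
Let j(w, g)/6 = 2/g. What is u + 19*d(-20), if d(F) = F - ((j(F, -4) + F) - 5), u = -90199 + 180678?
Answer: 90631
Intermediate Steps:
j(w, g) = 12/g (j(w, g) = 6*(2/g) = 12/g)
u = 90479
d(F) = 8 (d(F) = F - ((12/(-4) + F) - 5) = F - ((12*(-¼) + F) - 5) = F - ((-3 + F) - 5) = F - (-8 + F) = F + (8 - F) = 8)
u + 19*d(-20) = 90479 + 19*8 = 90479 + 152 = 90631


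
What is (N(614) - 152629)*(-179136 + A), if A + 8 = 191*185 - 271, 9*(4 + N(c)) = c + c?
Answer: 197745333520/9 ≈ 2.1972e+10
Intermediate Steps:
N(c) = -4 + 2*c/9 (N(c) = -4 + (c + c)/9 = -4 + (2*c)/9 = -4 + 2*c/9)
A = 35056 (A = -8 + (191*185 - 271) = -8 + (35335 - 271) = -8 + 35064 = 35056)
(N(614) - 152629)*(-179136 + A) = ((-4 + (2/9)*614) - 152629)*(-179136 + 35056) = ((-4 + 1228/9) - 152629)*(-144080) = (1192/9 - 152629)*(-144080) = -1372469/9*(-144080) = 197745333520/9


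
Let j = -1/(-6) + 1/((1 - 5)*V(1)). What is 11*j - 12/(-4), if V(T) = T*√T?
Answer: 25/12 ≈ 2.0833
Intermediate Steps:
V(T) = T^(3/2)
j = -1/12 (j = -1/(-6) + 1/((1 - 5)*(1^(3/2))) = -1*(-⅙) + 1/(-4*1) = ⅙ - ¼*1 = ⅙ - ¼ = -1/12 ≈ -0.083333)
11*j - 12/(-4) = 11*(-1/12) - 12/(-4) = -11/12 - 12*(-¼) = -11/12 + 3 = 25/12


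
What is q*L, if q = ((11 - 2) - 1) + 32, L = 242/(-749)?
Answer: -9680/749 ≈ -12.924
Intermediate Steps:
L = -242/749 (L = 242*(-1/749) = -242/749 ≈ -0.32310)
q = 40 (q = (9 - 1) + 32 = 8 + 32 = 40)
q*L = 40*(-242/749) = -9680/749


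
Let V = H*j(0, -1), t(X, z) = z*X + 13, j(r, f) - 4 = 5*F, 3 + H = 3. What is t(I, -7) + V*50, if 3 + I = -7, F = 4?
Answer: 83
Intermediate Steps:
H = 0 (H = -3 + 3 = 0)
I = -10 (I = -3 - 7 = -10)
j(r, f) = 24 (j(r, f) = 4 + 5*4 = 4 + 20 = 24)
t(X, z) = 13 + X*z (t(X, z) = X*z + 13 = 13 + X*z)
V = 0 (V = 0*24 = 0)
t(I, -7) + V*50 = (13 - 10*(-7)) + 0*50 = (13 + 70) + 0 = 83 + 0 = 83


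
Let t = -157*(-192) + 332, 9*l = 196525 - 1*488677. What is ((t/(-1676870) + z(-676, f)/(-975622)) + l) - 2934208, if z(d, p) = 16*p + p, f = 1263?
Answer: -7280167763543750323/2453986894710 ≈ -2.9667e+6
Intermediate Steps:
l = -97384/3 (l = (196525 - 1*488677)/9 = (196525 - 488677)/9 = (1/9)*(-292152) = -97384/3 ≈ -32461.)
t = 30476 (t = 30144 + 332 = 30476)
z(d, p) = 17*p
((t/(-1676870) + z(-676, f)/(-975622)) + l) - 2934208 = ((30476/(-1676870) + (17*1263)/(-975622)) - 97384/3) - 2934208 = ((30476*(-1/1676870) + 21471*(-1/975622)) - 97384/3) - 2934208 = ((-15238/838435 - 21471/975622) - 97384/3) - 2934208 = (-32868565921/817995631570 - 97384/3) - 2934208 = -79659785190510643/2453986894710 - 2934208 = -7280167763543750323/2453986894710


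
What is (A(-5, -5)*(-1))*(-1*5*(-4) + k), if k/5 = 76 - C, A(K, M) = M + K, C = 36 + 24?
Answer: 1000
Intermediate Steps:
C = 60
A(K, M) = K + M
k = 80 (k = 5*(76 - 1*60) = 5*(76 - 60) = 5*16 = 80)
(A(-5, -5)*(-1))*(-1*5*(-4) + k) = ((-5 - 5)*(-1))*(-1*5*(-4) + 80) = (-10*(-1))*(-5*(-4) + 80) = 10*(20 + 80) = 10*100 = 1000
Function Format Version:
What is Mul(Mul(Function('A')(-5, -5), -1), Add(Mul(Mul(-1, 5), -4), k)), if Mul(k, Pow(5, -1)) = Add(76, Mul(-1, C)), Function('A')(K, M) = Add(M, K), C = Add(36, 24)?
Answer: 1000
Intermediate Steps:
C = 60
Function('A')(K, M) = Add(K, M)
k = 80 (k = Mul(5, Add(76, Mul(-1, 60))) = Mul(5, Add(76, -60)) = Mul(5, 16) = 80)
Mul(Mul(Function('A')(-5, -5), -1), Add(Mul(Mul(-1, 5), -4), k)) = Mul(Mul(Add(-5, -5), -1), Add(Mul(Mul(-1, 5), -4), 80)) = Mul(Mul(-10, -1), Add(Mul(-5, -4), 80)) = Mul(10, Add(20, 80)) = Mul(10, 100) = 1000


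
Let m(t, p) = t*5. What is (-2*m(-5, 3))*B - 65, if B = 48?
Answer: 2335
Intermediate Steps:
m(t, p) = 5*t
(-2*m(-5, 3))*B - 65 = -10*(-5)*48 - 65 = -2*(-25)*48 - 65 = 50*48 - 65 = 2400 - 65 = 2335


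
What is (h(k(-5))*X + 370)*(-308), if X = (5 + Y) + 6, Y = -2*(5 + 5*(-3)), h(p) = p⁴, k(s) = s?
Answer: -6081460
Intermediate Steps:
Y = 20 (Y = -2*(5 - 15) = -2*(-10) = 20)
X = 31 (X = (5 + 20) + 6 = 25 + 6 = 31)
(h(k(-5))*X + 370)*(-308) = ((-5)⁴*31 + 370)*(-308) = (625*31 + 370)*(-308) = (19375 + 370)*(-308) = 19745*(-308) = -6081460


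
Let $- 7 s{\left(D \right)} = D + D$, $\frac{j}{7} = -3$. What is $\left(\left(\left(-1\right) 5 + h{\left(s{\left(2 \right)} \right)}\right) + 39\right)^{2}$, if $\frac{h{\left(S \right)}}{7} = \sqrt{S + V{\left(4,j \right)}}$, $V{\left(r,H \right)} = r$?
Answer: $1324 + 136 \sqrt{42} \approx 2205.4$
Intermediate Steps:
$j = -21$ ($j = 7 \left(-3\right) = -21$)
$s{\left(D \right)} = - \frac{2 D}{7}$ ($s{\left(D \right)} = - \frac{D + D}{7} = - \frac{2 D}{7}$)
$h{\left(S \right)} = 7 \sqrt{4 + S}$ ($h{\left(S \right)} = 7 \sqrt{S + 4} = 7 \sqrt{4 + S}$)
$\left(\left(\left(-1\right) 5 + h{\left(s{\left(2 \right)} \right)}\right) + 39\right)^{2} = \left(\left(\left(-1\right) 5 + 7 \sqrt{4 - \frac{4}{7}}\right) + 39\right)^{2} = \left(\left(-5 + 7 \sqrt{4 - \frac{4}{7}}\right) + 39\right)^{2} = \left(\left(-5 + 7 \sqrt{\frac{24}{7}}\right) + 39\right)^{2} = \left(\left(-5 + 7 \frac{2 \sqrt{42}}{7}\right) + 39\right)^{2} = \left(\left(-5 + 2 \sqrt{42}\right) + 39\right)^{2} = \left(34 + 2 \sqrt{42}\right)^{2}$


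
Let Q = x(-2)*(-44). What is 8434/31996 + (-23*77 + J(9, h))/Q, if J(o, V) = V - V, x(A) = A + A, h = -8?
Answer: -1254103/127984 ≈ -9.7989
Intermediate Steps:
x(A) = 2*A
J(o, V) = 0
Q = 176 (Q = (2*(-2))*(-44) = -4*(-44) = 176)
8434/31996 + (-23*77 + J(9, h))/Q = 8434/31996 + (-23*77 + 0)/176 = 8434*(1/31996) + (-1771 + 0)*(1/176) = 4217/15998 - 1771*1/176 = 4217/15998 - 161/16 = -1254103/127984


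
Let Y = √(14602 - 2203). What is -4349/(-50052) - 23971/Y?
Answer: 4349/50052 - 23971*√12399/12399 ≈ -215.19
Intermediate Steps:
Y = √12399 ≈ 111.35
-4349/(-50052) - 23971/Y = -4349/(-50052) - 23971*√12399/12399 = -4349*(-1/50052) - 23971*√12399/12399 = 4349/50052 - 23971*√12399/12399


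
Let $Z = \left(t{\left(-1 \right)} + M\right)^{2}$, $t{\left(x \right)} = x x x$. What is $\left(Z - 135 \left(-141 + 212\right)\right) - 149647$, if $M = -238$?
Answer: $-102111$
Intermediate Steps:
$t{\left(x \right)} = x^{3}$ ($t{\left(x \right)} = x^{2} x = x^{3}$)
$Z = 57121$ ($Z = \left(\left(-1\right)^{3} - 238\right)^{2} = \left(-1 - 238\right)^{2} = \left(-239\right)^{2} = 57121$)
$\left(Z - 135 \left(-141 + 212\right)\right) - 149647 = \left(57121 - 135 \left(-141 + 212\right)\right) - 149647 = \left(57121 - 9585\right) - 149647 = 47536 - 149647 = -102111$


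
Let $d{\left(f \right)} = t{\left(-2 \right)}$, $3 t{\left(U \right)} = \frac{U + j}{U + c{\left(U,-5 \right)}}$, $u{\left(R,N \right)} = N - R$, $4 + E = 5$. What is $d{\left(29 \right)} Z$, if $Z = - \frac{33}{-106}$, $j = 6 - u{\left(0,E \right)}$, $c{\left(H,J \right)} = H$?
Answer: $- \frac{33}{424} \approx -0.07783$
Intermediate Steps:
$E = 1$ ($E = -4 + 5 = 1$)
$j = 5$ ($j = 6 - \left(1 - 0\right) = 6 - \left(1 + 0\right) = 6 - 1 = 5$)
$t{\left(U \right)} = \frac{5 + U}{6 U}$ ($t{\left(U \right)} = \frac{\left(U + 5\right) \frac{1}{U + U}}{3} = \frac{\left(5 + U\right) \frac{1}{2 U}}{3} = \frac{\frac{1}{2} \frac{1}{U} \left(5 + U\right)}{3} = \frac{5 + U}{6 U}$)
$d{\left(f \right)} = - \frac{1}{4}$ ($d{\left(f \right)} = \frac{5 - 2}{6 \left(-2\right)} = \frac{1}{6} \left(- \frac{1}{2}\right) 3 = - \frac{1}{4}$)
$Z = \frac{33}{106}$ ($Z = \left(-33\right) \left(- \frac{1}{106}\right) = \frac{33}{106} \approx 0.31132$)
$d{\left(29 \right)} Z = \left(- \frac{1}{4}\right) \frac{33}{106} = - \frac{33}{424}$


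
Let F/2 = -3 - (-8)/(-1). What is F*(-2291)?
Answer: 50402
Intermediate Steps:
F = -22 (F = 2*(-3 - (-8)/(-1)) = 2*(-3 - (-8)*(-1)) = 2*(-3 - 1*8) = 2*(-3 - 8) = 2*(-11) = -22)
F*(-2291) = -22*(-2291) = 50402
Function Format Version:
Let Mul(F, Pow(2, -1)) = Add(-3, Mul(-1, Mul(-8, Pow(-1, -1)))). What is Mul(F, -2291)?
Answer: 50402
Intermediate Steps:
F = -22 (F = Mul(2, Add(-3, Mul(-1, Mul(-8, Pow(-1, -1))))) = Mul(2, Add(-3, Mul(-1, Mul(-8, -1)))) = Mul(2, Add(-3, Mul(-1, 8))) = Mul(2, Add(-3, -8)) = Mul(2, -11) = -22)
Mul(F, -2291) = Mul(-22, -2291) = 50402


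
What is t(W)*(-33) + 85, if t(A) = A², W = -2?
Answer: -47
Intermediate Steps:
t(W)*(-33) + 85 = (-2)²*(-33) + 85 = 4*(-33) + 85 = -132 + 85 = -47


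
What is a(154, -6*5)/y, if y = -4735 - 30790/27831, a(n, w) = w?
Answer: 166986/26362115 ≈ 0.0063343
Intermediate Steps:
y = -131810575/27831 (y = -4735 - 30790/27831 = -131810575/27831 ≈ -4736.1)
a(154, -6*5)/y = (-6*5)/(-131810575/27831) = -30*(-27831/131810575) = 166986/26362115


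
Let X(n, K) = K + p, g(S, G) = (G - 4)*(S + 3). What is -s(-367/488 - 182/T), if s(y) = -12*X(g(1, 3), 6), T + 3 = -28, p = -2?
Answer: 48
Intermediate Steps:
T = -31 (T = -3 - 28 = -31)
g(S, G) = (-4 + G)*(3 + S)
X(n, K) = -2 + K (X(n, K) = K - 2 = -2 + K)
s(y) = -48 (s(y) = -12*(-2 + 6) = -12*4 = -48)
-s(-367/488 - 182/T) = -1*(-48) = 48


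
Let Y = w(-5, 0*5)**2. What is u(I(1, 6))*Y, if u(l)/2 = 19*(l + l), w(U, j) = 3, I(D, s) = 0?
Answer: 0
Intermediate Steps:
Y = 9 (Y = 3**2 = 9)
u(l) = 76*l (u(l) = 2*(19*(l + l)) = 2*(19*(2*l)) = 2*(38*l) = 76*l)
u(I(1, 6))*Y = (76*0)*9 = 0*9 = 0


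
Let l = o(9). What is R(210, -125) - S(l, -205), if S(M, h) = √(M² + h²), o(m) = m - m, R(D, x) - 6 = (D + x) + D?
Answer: 96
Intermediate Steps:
R(D, x) = 6 + x + 2*D (R(D, x) = 6 + ((D + x) + D) = 6 + (x + 2*D) = 6 + x + 2*D)
o(m) = 0
l = 0
R(210, -125) - S(l, -205) = (6 - 125 + 2*210) - √(0² + (-205)²) = (6 - 125 + 420) - √(0 + 42025) = 301 - √42025 = 301 - 1*205 = 301 - 205 = 96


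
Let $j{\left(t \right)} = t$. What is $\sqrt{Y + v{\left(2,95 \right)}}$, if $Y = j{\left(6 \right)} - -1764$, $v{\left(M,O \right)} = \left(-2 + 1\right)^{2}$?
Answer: $\sqrt{1771} \approx 42.083$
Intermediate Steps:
$v{\left(M,O \right)} = 1$ ($v{\left(M,O \right)} = \left(-1\right)^{2} = 1$)
$Y = 1770$ ($Y = 6 - -1764 = 6 + 1764 = 1770$)
$\sqrt{Y + v{\left(2,95 \right)}} = \sqrt{1770 + 1} = \sqrt{1771}$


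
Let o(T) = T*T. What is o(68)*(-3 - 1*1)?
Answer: -18496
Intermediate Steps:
o(T) = T²
o(68)*(-3 - 1*1) = 68²*(-3 - 1*1) = 4624*(-3 - 1) = 4624*(-4) = -18496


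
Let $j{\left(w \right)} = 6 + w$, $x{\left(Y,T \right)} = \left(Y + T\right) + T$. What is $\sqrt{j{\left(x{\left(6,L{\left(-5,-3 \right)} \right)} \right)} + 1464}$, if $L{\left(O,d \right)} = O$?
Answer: $\sqrt{1466} \approx 38.288$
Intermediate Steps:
$x{\left(Y,T \right)} = Y + 2 T$ ($x{\left(Y,T \right)} = \left(T + Y\right) + T = Y + 2 T$)
$\sqrt{j{\left(x{\left(6,L{\left(-5,-3 \right)} \right)} \right)} + 1464} = \sqrt{\left(6 + \left(6 + 2 \left(-5\right)\right)\right) + 1464} = \sqrt{\left(6 + \left(6 - 10\right)\right) + 1464} = \sqrt{\left(6 - 4\right) + 1464} = \sqrt{2 + 1464} = \sqrt{1466}$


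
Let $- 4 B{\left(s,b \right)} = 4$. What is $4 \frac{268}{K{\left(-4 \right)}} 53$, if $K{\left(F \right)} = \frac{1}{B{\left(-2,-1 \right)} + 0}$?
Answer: $-56816$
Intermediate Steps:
$B{\left(s,b \right)} = -1$ ($B{\left(s,b \right)} = \left(- \frac{1}{4}\right) 4 = -1$)
$K{\left(F \right)} = -1$ ($K{\left(F \right)} = \frac{1}{-1 + 0} = \frac{1}{-1} = -1$)
$4 \frac{268}{K{\left(-4 \right)}} 53 = 4 \frac{268}{-1} \cdot 53 = 4 \cdot 268 \left(-1\right) 53 = 4 \left(-268\right) 53 = \left(-1072\right) 53 = -56816$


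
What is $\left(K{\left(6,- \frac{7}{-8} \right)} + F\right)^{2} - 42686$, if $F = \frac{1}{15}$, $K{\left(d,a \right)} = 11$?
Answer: $- \frac{9576794}{225} \approx -42564.0$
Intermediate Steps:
$F = \frac{1}{15} \approx 0.066667$
$\left(K{\left(6,- \frac{7}{-8} \right)} + F\right)^{2} - 42686 = \left(11 + \frac{1}{15}\right)^{2} - 42686 = \left(\frac{166}{15}\right)^{2} - 42686 = \frac{27556}{225} - 42686 = - \frac{9576794}{225}$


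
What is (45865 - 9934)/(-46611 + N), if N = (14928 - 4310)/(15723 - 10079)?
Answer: -101397282/131530933 ≈ -0.77090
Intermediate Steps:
N = 5309/2822 (N = 10618/5644 = 10618*(1/5644) = 5309/2822 ≈ 1.8813)
(45865 - 9934)/(-46611 + N) = (45865 - 9934)/(-46611 + 5309/2822) = 35931/(-131530933/2822) = 35931*(-2822/131530933) = -101397282/131530933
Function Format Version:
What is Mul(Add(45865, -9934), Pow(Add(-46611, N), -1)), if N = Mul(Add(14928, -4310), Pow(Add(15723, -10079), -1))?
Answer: Rational(-101397282, 131530933) ≈ -0.77090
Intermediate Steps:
N = Rational(5309, 2822) (N = Mul(10618, Pow(5644, -1)) = Mul(10618, Rational(1, 5644)) = Rational(5309, 2822) ≈ 1.8813)
Mul(Add(45865, -9934), Pow(Add(-46611, N), -1)) = Mul(Add(45865, -9934), Pow(Add(-46611, Rational(5309, 2822)), -1)) = Mul(35931, Pow(Rational(-131530933, 2822), -1)) = Mul(35931, Rational(-2822, 131530933)) = Rational(-101397282, 131530933)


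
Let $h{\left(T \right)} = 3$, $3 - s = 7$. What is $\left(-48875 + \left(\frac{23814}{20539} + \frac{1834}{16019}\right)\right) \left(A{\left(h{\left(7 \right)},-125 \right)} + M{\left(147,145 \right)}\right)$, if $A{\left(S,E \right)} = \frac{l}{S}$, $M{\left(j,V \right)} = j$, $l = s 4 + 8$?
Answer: $- \frac{2320901921907113}{329014241} \approx -7.0541 \cdot 10^{6}$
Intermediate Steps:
$s = -4$ ($s = 3 - 7 = -4$)
$l = -8$ ($l = \left(-4\right) 4 + 8 = -16 + 8 = -8$)
$A{\left(S,E \right)} = - \frac{8}{S}$
$\left(-48875 + \left(\frac{23814}{20539} + \frac{1834}{16019}\right)\right) \left(A{\left(h{\left(7 \right)},-125 \right)} + M{\left(147,145 \right)}\right) = \left(-48875 + \left(\frac{23814}{20539} + \frac{1834}{16019}\right)\right) \left(- \frac{8}{3} + 147\right) = \left(-48875 + \frac{419144992}{329014241}\right) \frac{433}{3} = \left(- \frac{16080151883883}{329014241}\right) \frac{433}{3} = - \frac{2320901921907113}{329014241}$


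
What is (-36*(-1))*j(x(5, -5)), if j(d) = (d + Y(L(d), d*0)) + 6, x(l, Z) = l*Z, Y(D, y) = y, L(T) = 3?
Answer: -684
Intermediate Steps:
x(l, Z) = Z*l
j(d) = 6 + d (j(d) = (d + d*0) + 6 = (d + 0) + 6 = d + 6 = 6 + d)
(-36*(-1))*j(x(5, -5)) = (-36*(-1))*(6 - 5*5) = 36*(6 - 25) = 36*(-19) = -684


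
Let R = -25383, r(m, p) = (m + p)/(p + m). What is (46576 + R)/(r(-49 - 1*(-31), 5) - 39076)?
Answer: -21193/39075 ≈ -0.54237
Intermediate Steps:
r(m, p) = 1 (r(m, p) = (m + p)/(m + p) = 1)
(46576 + R)/(r(-49 - 1*(-31), 5) - 39076) = (46576 - 25383)/(1 - 39076) = 21193/(-39075) = 21193*(-1/39075) = -21193/39075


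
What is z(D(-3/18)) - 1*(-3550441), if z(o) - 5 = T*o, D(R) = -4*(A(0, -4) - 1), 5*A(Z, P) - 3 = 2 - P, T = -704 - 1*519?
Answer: 17771798/5 ≈ 3.5544e+6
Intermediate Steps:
T = -1223 (T = -704 - 519 = -1223)
A(Z, P) = 1 - P/5 (A(Z, P) = ⅗ + (2 - P)/5 = ⅗ + (⅖ - P/5) = 1 - P/5)
D(R) = -16/5 (D(R) = -4*((1 - ⅕*(-4)) - 1) = -4*((1 + ⅘) - 1) = -4*(9/5 - 1) = -4*⅘ = -16/5)
z(o) = 5 - 1223*o
z(D(-3/18)) - 1*(-3550441) = (5 - 1223*(-16/5)) - 1*(-3550441) = (5 + 19568/5) + 3550441 = 19593/5 + 3550441 = 17771798/5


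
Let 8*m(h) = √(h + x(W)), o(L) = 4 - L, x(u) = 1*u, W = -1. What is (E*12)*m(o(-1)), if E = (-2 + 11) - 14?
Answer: -15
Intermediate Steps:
E = -5 (E = 9 - 14 = -5)
x(u) = u
m(h) = √(-1 + h)/8 (m(h) = √(h - 1)/8 = √(-1 + h)/8)
(E*12)*m(o(-1)) = (-5*12)*(√(-1 + (4 - 1*(-1)))/8) = -15*√(-1 + (4 + 1))/2 = -15*√(-1 + 5)/2 = -15*√4/2 = -15*2/2 = -60*¼ = -15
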